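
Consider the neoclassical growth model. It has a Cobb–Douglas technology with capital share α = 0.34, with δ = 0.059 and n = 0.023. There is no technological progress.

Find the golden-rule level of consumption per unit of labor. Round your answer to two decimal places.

c_gold ≈ 1.37

At the golden rule, f'(k) = n + δ, so α·k^(α−1) = n + δ and k_gold = (α/(n + δ))^(1/(1−α)).
k_gold = (0.34/0.082)^(1/0.66) = 4.1463^1.5152 ≈ 8.6274
c_gold = f(k_gold) − (n + δ)·k_gold = 2.0807 − 0.082×8.6274 ≈ 1.3733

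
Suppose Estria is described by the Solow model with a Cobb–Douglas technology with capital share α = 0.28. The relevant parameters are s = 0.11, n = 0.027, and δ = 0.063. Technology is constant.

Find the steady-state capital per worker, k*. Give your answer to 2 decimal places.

k* ≈ 1.32

In steady state, investment equals break-even investment: s·k^α = (n + δ)·k.
Dividing both sides by k: k^(1−α) = s / (n + δ).
k^0.72 = 0.11 / (0.027 + 0.063) = 0.11 / 0.090 = 1.2222
k* = 1.2222^(1/0.72) ≈ 1.3214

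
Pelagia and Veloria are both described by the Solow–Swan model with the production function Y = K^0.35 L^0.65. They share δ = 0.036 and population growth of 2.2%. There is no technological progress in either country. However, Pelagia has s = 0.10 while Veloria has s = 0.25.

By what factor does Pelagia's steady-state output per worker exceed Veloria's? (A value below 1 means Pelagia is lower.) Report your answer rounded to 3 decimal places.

y*_P / y*_V ≈ 0.611

Steady-state y* = [s/(n + δ)]^(α/(1−α)), so the ratio is [ (s_P/(n + δ)_P) / (s_V/(n + δ)_V) ]^0.5385.
s_P/(n + δ)_P = 0.10/0.058 = 1.7241; s_V/(n + δ)_V = 0.25/0.058 = 4.3103.
Ratio = (1.7241/4.3103)^0.5385 = 0.4000^0.5385 ≈ 0.6105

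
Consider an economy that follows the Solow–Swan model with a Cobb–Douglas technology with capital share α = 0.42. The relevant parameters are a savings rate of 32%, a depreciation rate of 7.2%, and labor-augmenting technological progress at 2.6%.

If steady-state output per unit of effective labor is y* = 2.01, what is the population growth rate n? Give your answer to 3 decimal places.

At the steady state, Δk = 0, so s·k^α = (n + g + δ)·k.
Since y* = [s/(n + g + δ)]^(α/(1−α)), we have s/(n + g + δ) = (y*)^((1−α)/α) = 2.01^1.381 = 2.6225.
Therefore n + g + δ = s / 2.6225 = 0.32 / 2.6225 = 0.1220, so n = 0.1220 − 0.098 = 0.0240.

n ≈ 0.024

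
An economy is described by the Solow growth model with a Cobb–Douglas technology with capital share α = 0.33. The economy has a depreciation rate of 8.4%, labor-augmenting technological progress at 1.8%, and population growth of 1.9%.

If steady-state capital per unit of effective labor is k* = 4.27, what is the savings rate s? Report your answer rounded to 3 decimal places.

s ≈ 0.320

At the steady state, Δk = 0, so s·k^α = (n + g + δ)·k.
So s / (n + g + δ) = (k*)^(1−α) = 4.27^0.67 = 2.6448.
Therefore s = 2.6448 × (n + g + δ) = 2.6448 × 0.121 = 0.3200.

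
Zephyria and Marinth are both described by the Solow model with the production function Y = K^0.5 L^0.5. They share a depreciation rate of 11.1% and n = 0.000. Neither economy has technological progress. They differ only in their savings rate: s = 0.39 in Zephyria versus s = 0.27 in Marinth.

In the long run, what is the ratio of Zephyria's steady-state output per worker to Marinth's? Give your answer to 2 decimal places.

Steady-state y* = [s/(n + δ)]^(α/(1−α)), so the ratio is [ (s_Z/(n + δ)_Z) / (s_M/(n + δ)_M) ]^1.
s_Z/(n + δ)_Z = 0.39/0.111 = 3.5135; s_M/(n + δ)_M = 0.27/0.111 = 2.4324.
Ratio = (3.5135/2.4324)^1 = 1.4445^1 ≈ 1.4445

y*_Z / y*_M ≈ 1.44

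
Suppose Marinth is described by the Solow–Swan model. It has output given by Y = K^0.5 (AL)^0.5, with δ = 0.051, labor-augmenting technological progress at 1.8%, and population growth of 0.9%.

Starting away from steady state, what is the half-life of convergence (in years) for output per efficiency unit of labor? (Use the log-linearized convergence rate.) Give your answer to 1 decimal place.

t_½ ≈ 17.8 years

Near the steady state the convergence rate is λ = (1 − α)(n + g + δ).
λ = (1 − 0.5) × 0.078 = 0.5 × 0.078 = 0.0390
Half-life = ln 2 / λ = 0.6931 / 0.0390 ≈ 17.77 years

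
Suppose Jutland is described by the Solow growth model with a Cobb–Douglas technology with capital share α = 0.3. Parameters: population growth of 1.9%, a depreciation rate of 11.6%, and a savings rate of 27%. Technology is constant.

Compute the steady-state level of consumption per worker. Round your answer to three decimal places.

c* = 0.983

At the steady state, Δk = 0, so s·k^α = (n + δ)·k.
Dividing both sides by k: k^(1−α) = s / (n + δ).
k^0.7 = 0.27 / (0.019 + 0.116) = 0.27 / 0.135 = 2.0000
k* = 2.0000^(1/0.7) ≈ 2.6918
y* = (k*)^α = 2.6918^0.3 ≈ 1.3459
c* = (1 − s)·y* = (1 − 0.27) × 1.3459 ≈ 0.9825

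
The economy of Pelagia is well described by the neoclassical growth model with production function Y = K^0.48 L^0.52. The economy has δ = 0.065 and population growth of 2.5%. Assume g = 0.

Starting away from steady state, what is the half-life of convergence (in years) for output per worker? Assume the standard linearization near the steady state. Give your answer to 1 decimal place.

Near the steady state the convergence rate is λ = (1 − α)(n + δ).
λ = (1 − 0.48) × 0.090 = 0.52 × 0.090 = 0.0468
Half-life = ln 2 / λ = 0.6931 / 0.0468 ≈ 14.81 years

t_½ ≈ 14.8 years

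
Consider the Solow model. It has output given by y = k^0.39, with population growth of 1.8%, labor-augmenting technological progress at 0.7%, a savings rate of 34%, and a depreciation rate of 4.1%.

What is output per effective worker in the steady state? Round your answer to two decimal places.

At the steady state, Δk = 0, so s·k^α = (n + g + δ)·k.
Rearranging, k^(1−α) = s / (n + g + δ).
k^0.61 = 0.34 / (0.018 + 0.007 + 0.041) = 0.34 / 0.066 = 5.1515
k* = 5.1515^(1/0.61) ≈ 14.6928
y* = (k*)^α = 14.6928^0.39 ≈ 2.8521

y* = 2.85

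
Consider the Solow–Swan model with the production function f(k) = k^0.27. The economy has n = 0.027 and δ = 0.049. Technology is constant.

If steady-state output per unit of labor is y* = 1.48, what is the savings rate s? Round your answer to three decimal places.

s ≈ 0.219

Steady state requires s·f(k) = (n + δ)·k, i.e. s·k^α = (n + δ)·k.
Since y* = [s/(n + δ)]^(α/(1−α)), we have s/(n + δ) = (y*)^((1−α)/α) = 1.48^2.7037 = 2.8863.
Therefore s = 2.8863 × (n + δ) = 2.8863 × 0.076 = 0.2194.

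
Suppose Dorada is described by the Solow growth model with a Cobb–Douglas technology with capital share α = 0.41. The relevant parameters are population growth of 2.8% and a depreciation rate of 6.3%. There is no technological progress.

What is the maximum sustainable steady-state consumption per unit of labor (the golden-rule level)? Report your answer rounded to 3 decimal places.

At the golden rule, f'(k) = n + δ, so α·k^(α−1) = n + δ and k_gold = (α/(n + δ))^(1/(1−α)).
k_gold = (0.41/0.091)^(1/0.59) = 4.5055^1.6949 ≈ 12.8242
c_gold = f(k_gold) − (n + δ)·k_gold = 2.8464 − 0.091×12.8242 ≈ 1.6794

c_gold ≈ 1.679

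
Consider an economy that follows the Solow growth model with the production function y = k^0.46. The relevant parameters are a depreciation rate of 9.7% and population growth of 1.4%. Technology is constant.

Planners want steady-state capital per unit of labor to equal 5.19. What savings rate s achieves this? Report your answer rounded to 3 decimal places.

In steady state, investment equals break-even investment: s·k^α = (n + δ)·k.
So s / (n + δ) = (k*)^(1−α) = 5.19^0.54 = 2.4333.
Therefore s = 2.4333 × (n + δ) = 2.4333 × 0.111 = 0.2701.

s ≈ 0.270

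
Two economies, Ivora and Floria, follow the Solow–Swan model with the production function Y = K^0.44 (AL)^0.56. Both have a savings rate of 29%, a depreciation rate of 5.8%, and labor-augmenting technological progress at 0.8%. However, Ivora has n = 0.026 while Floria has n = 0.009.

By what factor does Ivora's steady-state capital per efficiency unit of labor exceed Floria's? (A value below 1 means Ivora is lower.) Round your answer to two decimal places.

Steady-state k* = [s/(n + g + δ)]^(1/(1−α)), so the ratio is [ (s_I/(n + g + δ)_I) / (s_F/(n + g + δ)_F) ]^1.7857.
s_I/(n + g + δ)_I = 0.29/0.092 = 3.1522; s_F/(n + g + δ)_F = 0.29/0.075 = 3.8667.
Ratio = (3.1522/3.8667)^1.7857 = 0.8152^1.7857 ≈ 0.6943

ratio ≈ 0.69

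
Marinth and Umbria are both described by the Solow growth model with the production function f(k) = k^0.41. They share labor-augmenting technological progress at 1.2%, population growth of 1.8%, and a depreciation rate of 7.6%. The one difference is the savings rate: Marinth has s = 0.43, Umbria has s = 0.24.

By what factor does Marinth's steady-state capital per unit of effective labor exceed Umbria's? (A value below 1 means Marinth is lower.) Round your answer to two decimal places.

Steady-state k* = [s/(n + g + δ)]^(1/(1−α)), so the ratio is [ (s_M/(n + g + δ)_M) / (s_U/(n + g + δ)_U) ]^1.6949.
s_M/(n + g + δ)_M = 0.43/0.106 = 4.0566; s_U/(n + g + δ)_U = 0.24/0.106 = 2.2642.
Ratio = (4.0566/2.2642)^1.6949 = 1.7916^1.6949 ≈ 2.6867

k*_M / k*_U ≈ 2.69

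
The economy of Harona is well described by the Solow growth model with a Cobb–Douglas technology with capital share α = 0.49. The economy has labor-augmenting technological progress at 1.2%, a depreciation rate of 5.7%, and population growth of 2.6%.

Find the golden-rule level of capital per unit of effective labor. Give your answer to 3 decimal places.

k_gold ≈ 24.946

The golden rule sets f'(k) = n + g + δ, i.e. α·k^(α−1) = n + g + δ.
So k^(1−α) = α / (n + g + δ) = 0.49 / 0.095 = 5.1579.
k_gold = 5.1579^(1/0.51) ≈ 24.9463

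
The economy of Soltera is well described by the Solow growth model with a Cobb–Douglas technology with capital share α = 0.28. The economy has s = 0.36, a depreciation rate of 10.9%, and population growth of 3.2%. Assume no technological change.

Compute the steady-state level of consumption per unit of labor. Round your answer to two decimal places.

c* ≈ 0.92

In steady state, investment equals break-even investment: s·k^α = (n + δ)·k.
Dividing both sides by k: k^(1−α) = s / (n + δ).
k^0.72 = 0.36 / (0.032 + 0.109) = 0.36 / 0.141 = 2.5532
k* = 2.5532^(1/0.72) ≈ 3.6762
y* = (k*)^α = 3.6762^0.28 ≈ 1.4398
c* = (1 − s)·y* = (1 − 0.36) × 1.4398 ≈ 0.9215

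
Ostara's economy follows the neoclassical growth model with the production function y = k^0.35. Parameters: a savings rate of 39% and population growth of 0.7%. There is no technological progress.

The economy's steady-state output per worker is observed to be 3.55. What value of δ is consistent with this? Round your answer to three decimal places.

In steady state, investment equals break-even investment: s·k^α = (n + δ)·k.
Since y* = [s/(n + δ)]^(α/(1−α)), we have s/(n + δ) = (y*)^((1−α)/α) = 3.55^1.8571 = 10.5155.
Therefore n + δ = s / 10.5155 = 0.39 / 10.5155 = 0.0371, so δ = 0.0371 − 0.007 = 0.0301.

δ ≈ 0.030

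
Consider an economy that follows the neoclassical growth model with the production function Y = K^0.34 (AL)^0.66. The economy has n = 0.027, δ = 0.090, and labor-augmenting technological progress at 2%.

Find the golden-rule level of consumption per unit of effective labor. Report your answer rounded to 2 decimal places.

c_gold ≈ 1.05

At the golden rule, f'(k) = n + g + δ, so α·k^(α−1) = n + g + δ and k_gold = (α/(n + g + δ))^(1/(1−α)).
k_gold = (0.34/0.137)^(1/0.66) = 2.4818^1.5152 ≈ 3.9642
c_gold = f(k_gold) − (n + g + δ)·k_gold = 1.5972 − 0.137×3.9642 ≈ 1.0541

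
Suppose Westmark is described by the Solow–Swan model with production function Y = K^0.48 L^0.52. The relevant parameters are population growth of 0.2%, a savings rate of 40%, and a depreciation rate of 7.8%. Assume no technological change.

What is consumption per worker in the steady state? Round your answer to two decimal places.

In steady state, investment equals break-even investment: s·k^α = (n + δ)·k.
Rearranging, k^(1−α) = s / (n + δ).
k^0.52 = 0.40 / (0.002 + 0.078) = 0.40 / 0.080 = 5.0000
k* = 5.0000^(1/0.52) ≈ 22.0888
y* = (k*)^α = 22.0888^0.48 ≈ 4.4178
c* = (1 − s)·y* = (1 − 0.40) × 4.4178 ≈ 2.6507

c* = 2.65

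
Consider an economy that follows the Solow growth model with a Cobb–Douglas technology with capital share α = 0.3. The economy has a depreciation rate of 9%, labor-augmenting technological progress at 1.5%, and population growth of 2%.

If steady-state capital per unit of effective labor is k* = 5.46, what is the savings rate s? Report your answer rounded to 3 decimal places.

Steady state requires s·f(k) = (n + g + δ)·k, i.e. s·k^α = (n + g + δ)·k.
So s / (n + g + δ) = (k*)^(1−α) = 5.46^0.7 = 3.2812.
Therefore s = 3.2812 × (n + g + δ) = 3.2812 × 0.125 = 0.4102.

s ≈ 0.410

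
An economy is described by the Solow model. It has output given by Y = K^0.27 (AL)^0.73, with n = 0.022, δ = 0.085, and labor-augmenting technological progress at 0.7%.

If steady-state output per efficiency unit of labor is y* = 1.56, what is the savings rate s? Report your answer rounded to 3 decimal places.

Steady state requires s·f(k) = (n + g + δ)·k, i.e. s·k^α = (n + g + δ)·k.
Since y* = [s/(n + g + δ)]^(α/(1−α)), we have s/(n + g + δ) = (y*)^((1−α)/α) = 1.56^2.7037 = 3.3278.
Therefore s = 3.3278 × (n + g + δ) = 3.3278 × 0.114 = 0.3794.

s ≈ 0.379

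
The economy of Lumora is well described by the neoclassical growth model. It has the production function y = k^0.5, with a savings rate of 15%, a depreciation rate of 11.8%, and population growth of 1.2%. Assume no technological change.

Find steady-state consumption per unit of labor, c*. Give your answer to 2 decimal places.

In steady state, investment equals break-even investment: s·k^α = (n + δ)·k.
Rearranging, k^(1−α) = s / (n + δ).
k^0.5 = 0.15 / (0.012 + 0.118) = 0.15 / 0.130 = 1.1538
k* = 1.1538^(1/0.5) ≈ 1.3313
y* = (k*)^α = 1.3313^0.5 ≈ 1.1538
c* = (1 − s)·y* = (1 − 0.15) × 1.1538 ≈ 0.9807

c* = 0.98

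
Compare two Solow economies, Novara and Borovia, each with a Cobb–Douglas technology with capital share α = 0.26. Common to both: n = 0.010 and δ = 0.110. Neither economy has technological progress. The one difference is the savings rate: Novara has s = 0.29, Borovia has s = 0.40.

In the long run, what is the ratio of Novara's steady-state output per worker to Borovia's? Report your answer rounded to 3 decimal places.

Steady-state y* = [s/(n + δ)]^(α/(1−α)), so the ratio is [ (s_N/(n + δ)_N) / (s_B/(n + δ)_B) ]^0.3514.
s_N/(n + δ)_N = 0.29/0.120 = 2.4167; s_B/(n + δ)_B = 0.40/0.120 = 3.3333.
Ratio = (2.4167/3.3333)^0.3514 = 0.7250^0.3514 ≈ 0.8931

ratio ≈ 0.893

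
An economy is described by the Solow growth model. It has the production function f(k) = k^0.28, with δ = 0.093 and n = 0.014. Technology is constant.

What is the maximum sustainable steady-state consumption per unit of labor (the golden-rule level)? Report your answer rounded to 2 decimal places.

c_gold ≈ 1.05

At the golden rule, f'(k) = n + δ, so α·k^(α−1) = n + δ and k_gold = (α/(n + δ))^(1/(1−α)).
k_gold = (0.28/0.107)^(1/0.72) = 2.6168^1.3889 ≈ 3.8040
c_gold = f(k_gold) − (n + δ)·k_gold = 1.4537 − 0.107×3.8040 ≈ 1.0467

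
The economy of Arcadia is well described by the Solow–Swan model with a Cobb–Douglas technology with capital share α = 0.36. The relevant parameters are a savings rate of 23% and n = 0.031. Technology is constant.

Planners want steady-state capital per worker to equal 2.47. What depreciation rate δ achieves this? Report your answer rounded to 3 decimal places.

In steady state, investment equals break-even investment: s·k^α = (n + δ)·k.
So s / (n + δ) = (k*)^(1−α) = 2.47^0.64 = 1.7837.
Therefore n + δ = s / 1.7837 = 0.23 / 1.7837 = 0.1289, so δ = 0.1289 − 0.031 = 0.0979.

δ ≈ 0.098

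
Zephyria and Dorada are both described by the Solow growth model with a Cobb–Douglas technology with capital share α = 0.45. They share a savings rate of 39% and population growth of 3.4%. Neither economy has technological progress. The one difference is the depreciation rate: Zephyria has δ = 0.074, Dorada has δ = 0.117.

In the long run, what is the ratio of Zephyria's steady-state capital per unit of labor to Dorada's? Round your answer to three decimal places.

Steady-state k* = [s/(n + δ)]^(1/(1−α)), so the ratio is [ (s_Z/(n + δ)_Z) / (s_D/(n + δ)_D) ]^1.8182.
s_Z/(n + δ)_Z = 0.39/0.108 = 3.6111; s_D/(n + δ)_D = 0.39/0.151 = 2.5828.
Ratio = (3.6111/2.5828)^1.8182 = 1.3981^1.8182 ≈ 1.8392

k*_Z / k*_D ≈ 1.839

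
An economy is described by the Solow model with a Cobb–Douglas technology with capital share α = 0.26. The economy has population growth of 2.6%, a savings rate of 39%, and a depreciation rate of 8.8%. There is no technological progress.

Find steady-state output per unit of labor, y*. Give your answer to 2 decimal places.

Steady state requires s·f(k) = (n + δ)·k, i.e. s·k^α = (n + δ)·k.
Dividing both sides by k: k^(1−α) = s / (n + δ).
k^0.74 = 0.39 / (0.026 + 0.088) = 0.39 / 0.114 = 3.4211
k* = 3.4211^(1/0.74) ≈ 5.2704
y* = (k*)^α = 5.2704^0.26 ≈ 1.5406

y* ≈ 1.54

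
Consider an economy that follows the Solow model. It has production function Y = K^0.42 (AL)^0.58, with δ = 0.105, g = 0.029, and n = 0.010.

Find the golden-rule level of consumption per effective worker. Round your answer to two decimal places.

At the golden rule, f'(k) = n + g + δ, so α·k^(α−1) = n + g + δ and k_gold = (α/(n + g + δ))^(1/(1−α)).
k_gold = (0.42/0.144)^(1/0.58) = 2.9167^1.7241 ≈ 6.3317
c_gold = f(k_gold) − (n + g + δ)·k_gold = 2.1709 − 0.144×6.3317 ≈ 1.2591

c_gold ≈ 1.26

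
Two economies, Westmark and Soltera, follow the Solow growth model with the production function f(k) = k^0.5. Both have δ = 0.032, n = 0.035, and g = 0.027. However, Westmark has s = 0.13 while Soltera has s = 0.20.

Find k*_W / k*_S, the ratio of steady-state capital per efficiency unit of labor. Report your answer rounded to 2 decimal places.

ratio ≈ 0.42

Steady-state k* = [s/(n + g + δ)]^(1/(1−α)), so the ratio is [ (s_W/(n + g + δ)_W) / (s_S/(n + g + δ)_S) ]^2.
s_W/(n + g + δ)_W = 0.13/0.094 = 1.3830; s_S/(n + g + δ)_S = 0.20/0.094 = 2.1277.
Ratio = (1.3830/2.1277)^2 = 0.6500^2 ≈ 0.4225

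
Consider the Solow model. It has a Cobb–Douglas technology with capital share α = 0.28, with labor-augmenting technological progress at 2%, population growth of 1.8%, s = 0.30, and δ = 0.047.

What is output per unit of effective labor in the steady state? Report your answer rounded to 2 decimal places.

At the steady state, Δk = 0, so s·k^α = (n + g + δ)·k.
Rearranging, k^(1−α) = s / (n + g + δ).
k^0.72 = 0.30 / (0.018 + 0.020 + 0.047) = 0.30 / 0.085 = 3.5294
k* = 3.5294^(1/0.72) ≈ 5.7636
y* = (k*)^α = 5.7636^0.28 ≈ 1.6330

y* = 1.63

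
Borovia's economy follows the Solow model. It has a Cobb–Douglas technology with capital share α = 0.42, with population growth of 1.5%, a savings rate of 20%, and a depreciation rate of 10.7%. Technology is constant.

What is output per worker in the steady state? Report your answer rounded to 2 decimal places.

y* = 1.43

Steady state requires s·f(k) = (n + δ)·k, i.e. s·k^α = (n + δ)·k.
Dividing both sides by k: k^(1−α) = s / (n + δ).
k^0.58 = 0.20 / (0.015 + 0.107) = 0.20 / 0.122 = 1.6393
k* = 1.6393^(1/0.58) ≈ 2.3448
y* = (k*)^α = 2.3448^0.42 ≈ 1.4304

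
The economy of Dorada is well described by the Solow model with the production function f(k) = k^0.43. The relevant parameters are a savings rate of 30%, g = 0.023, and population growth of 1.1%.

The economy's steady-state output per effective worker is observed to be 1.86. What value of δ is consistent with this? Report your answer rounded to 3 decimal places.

δ ≈ 0.098

At the steady state, Δk = 0, so s·k^α = (n + g + δ)·k.
Since y* = [s/(n + g + δ)]^(α/(1−α)), we have s/(n + g + δ) = (y*)^((1−α)/α) = 1.86^1.3256 = 2.2765.
Therefore n + g + δ = s / 2.2765 = 0.30 / 2.2765 = 0.1318, so δ = 0.1318 − 0.034 = 0.0978.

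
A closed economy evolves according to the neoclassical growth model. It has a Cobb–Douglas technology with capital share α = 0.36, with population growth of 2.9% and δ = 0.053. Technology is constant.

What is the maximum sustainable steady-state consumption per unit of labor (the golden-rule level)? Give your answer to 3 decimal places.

At the golden rule, f'(k) = n + δ, so α·k^(α−1) = n + δ and k_gold = (α/(n + δ))^(1/(1−α)).
k_gold = (0.36/0.082)^(1/0.64) = 4.3902^1.5625 ≈ 10.0898
c_gold = f(k_gold) − (n + δ)·k_gold = 2.2983 − 0.082×10.0898 ≈ 1.4709

c_gold ≈ 1.471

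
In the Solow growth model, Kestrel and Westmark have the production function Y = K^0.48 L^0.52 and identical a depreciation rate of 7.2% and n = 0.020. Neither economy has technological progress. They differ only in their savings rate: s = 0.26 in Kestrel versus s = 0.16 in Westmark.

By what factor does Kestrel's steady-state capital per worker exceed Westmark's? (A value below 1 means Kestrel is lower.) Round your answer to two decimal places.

Steady-state k* = [s/(n + δ)]^(1/(1−α)), so the ratio is [ (s_K/(n + δ)_K) / (s_W/(n + δ)_W) ]^1.9231.
s_K/(n + δ)_K = 0.26/0.092 = 2.8261; s_W/(n + δ)_W = 0.16/0.092 = 1.7391.
Ratio = (2.8261/1.7391)^1.9231 = 1.6250^1.9231 ≈ 2.5439

ratio ≈ 2.54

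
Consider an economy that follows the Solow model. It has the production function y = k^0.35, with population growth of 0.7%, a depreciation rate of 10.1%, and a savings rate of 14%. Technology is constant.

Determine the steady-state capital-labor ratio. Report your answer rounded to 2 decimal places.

k* ≈ 1.49

In steady state, investment equals break-even investment: s·k^α = (n + δ)·k.
Dividing both sides by k: k^(1−α) = s / (n + δ).
k^0.65 = 0.14 / (0.007 + 0.101) = 0.14 / 0.108 = 1.2963
k* = 1.2963^(1/0.65) ≈ 1.4907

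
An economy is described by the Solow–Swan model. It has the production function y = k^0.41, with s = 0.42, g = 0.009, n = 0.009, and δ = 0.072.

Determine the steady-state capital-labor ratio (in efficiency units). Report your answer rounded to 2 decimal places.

In steady state, investment equals break-even investment: s·k^α = (n + g + δ)·k.
Rearranging, k^(1−α) = s / (n + g + δ).
k^0.59 = 0.42 / (0.009 + 0.009 + 0.072) = 0.42 / 0.090 = 4.6667
k* = 4.6667^(1/0.59) ≈ 13.6118

k* = 13.61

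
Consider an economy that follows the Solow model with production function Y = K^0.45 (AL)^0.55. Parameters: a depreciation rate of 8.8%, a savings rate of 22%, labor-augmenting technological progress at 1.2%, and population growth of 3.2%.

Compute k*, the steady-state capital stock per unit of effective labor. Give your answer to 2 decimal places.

At the steady state, Δk = 0, so s·k^α = (n + g + δ)·k.
Dividing both sides by k: k^(1−α) = s / (n + g + δ).
k^0.55 = 0.22 / (0.032 + 0.012 + 0.088) = 0.22 / 0.132 = 1.6667
k* = 1.6667^(1/0.55) ≈ 2.5315

k* ≈ 2.53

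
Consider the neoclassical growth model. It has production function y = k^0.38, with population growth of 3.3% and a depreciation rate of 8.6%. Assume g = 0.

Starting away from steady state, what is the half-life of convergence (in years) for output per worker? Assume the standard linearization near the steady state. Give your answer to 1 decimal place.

about 9.4 years

Near the steady state the convergence rate is λ = (1 − α)(n + δ).
λ = (1 − 0.38) × 0.119 = 0.62 × 0.119 = 0.07378
Half-life = ln 2 / λ = 0.6931 / 0.07378 ≈ 9.39 years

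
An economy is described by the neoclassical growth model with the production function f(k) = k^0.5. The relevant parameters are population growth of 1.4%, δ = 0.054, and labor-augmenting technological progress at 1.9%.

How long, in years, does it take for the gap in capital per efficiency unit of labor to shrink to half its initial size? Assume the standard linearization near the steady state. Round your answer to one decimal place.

Near the steady state the convergence rate is λ = (1 − α)(n + g + δ).
λ = (1 − 0.5) × 0.087 = 0.5 × 0.087 = 0.0435
Half-life = ln 2 / λ = 0.6931 / 0.0435 ≈ 15.93 years

about 15.9 years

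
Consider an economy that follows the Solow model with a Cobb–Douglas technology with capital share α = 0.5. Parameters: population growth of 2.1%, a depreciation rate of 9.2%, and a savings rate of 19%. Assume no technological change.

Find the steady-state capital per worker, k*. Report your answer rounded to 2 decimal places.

k* ≈ 2.83

In steady state, investment equals break-even investment: s·k^α = (n + δ)·k.
Dividing both sides by k: k^(1−α) = s / (n + δ).
k^0.5 = 0.19 / (0.021 + 0.092) = 0.19 / 0.113 = 1.6814
k* = 1.6814^(1/0.5) ≈ 2.8271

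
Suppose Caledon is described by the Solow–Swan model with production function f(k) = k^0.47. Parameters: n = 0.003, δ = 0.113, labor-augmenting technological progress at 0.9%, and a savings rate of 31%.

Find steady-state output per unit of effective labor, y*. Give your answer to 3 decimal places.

y* = 2.238

Steady state requires s·f(k) = (n + g + δ)·k, i.e. s·k^α = (n + g + δ)·k.
Rearranging, k^(1−α) = s / (n + g + δ).
k^0.53 = 0.31 / (0.003 + 0.009 + 0.113) = 0.31 / 0.125 = 2.4800
k* = 2.4800^(1/0.53) ≈ 5.5494
y* = (k*)^α = 5.5494^0.47 ≈ 2.2377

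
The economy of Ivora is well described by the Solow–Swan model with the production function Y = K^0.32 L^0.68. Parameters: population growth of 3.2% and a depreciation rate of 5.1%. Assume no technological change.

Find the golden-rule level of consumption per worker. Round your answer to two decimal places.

c_gold ≈ 1.28

At the golden rule, f'(k) = n + δ, so α·k^(α−1) = n + δ and k_gold = (α/(n + δ))^(1/(1−α)).
k_gold = (0.32/0.083)^(1/0.68) = 3.8554^1.4706 ≈ 7.2757
c_gold = f(k_gold) − (n + δ)·k_gold = 1.8871 − 0.083×7.2757 ≈ 1.2832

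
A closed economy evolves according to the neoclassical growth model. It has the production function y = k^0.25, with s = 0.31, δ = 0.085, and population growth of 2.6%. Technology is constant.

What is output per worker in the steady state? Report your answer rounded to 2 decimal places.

At the steady state, Δk = 0, so s·k^α = (n + δ)·k.
Dividing both sides by k: k^(1−α) = s / (n + δ).
k^0.75 = 0.31 / (0.026 + 0.085) = 0.31 / 0.111 = 2.7928
k* = 2.7928^(1/0.75) ≈ 3.9330
y* = (k*)^α = 3.9330^0.25 ≈ 1.4083

y* ≈ 1.41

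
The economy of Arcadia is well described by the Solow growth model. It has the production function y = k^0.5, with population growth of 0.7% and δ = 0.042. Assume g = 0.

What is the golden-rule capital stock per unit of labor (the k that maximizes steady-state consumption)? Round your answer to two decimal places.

k_gold ≈ 104.12

The golden rule sets f'(k) = n + δ, i.e. α·k^(α−1) = n + δ.
So k^(1−α) = α / (n + δ) = 0.5 / 0.049 = 10.2041.
k_gold = 10.2041^(1/0.5) ≈ 104.1237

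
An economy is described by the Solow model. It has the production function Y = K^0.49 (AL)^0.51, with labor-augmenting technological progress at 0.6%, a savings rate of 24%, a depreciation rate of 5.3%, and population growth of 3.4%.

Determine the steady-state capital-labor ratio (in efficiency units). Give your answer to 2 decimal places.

Steady state requires s·f(k) = (n + g + δ)·k, i.e. s·k^α = (n + g + δ)·k.
Dividing both sides by k: k^(1−α) = s / (n + g + δ).
k^0.51 = 0.24 / (0.034 + 0.006 + 0.053) = 0.24 / 0.093 = 2.5806
k* = 2.5806^(1/0.51) ≈ 6.4165

k* = 6.42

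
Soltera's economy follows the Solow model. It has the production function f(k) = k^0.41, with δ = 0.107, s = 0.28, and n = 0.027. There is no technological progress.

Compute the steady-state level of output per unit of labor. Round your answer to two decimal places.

y* ≈ 1.67

In steady state, investment equals break-even investment: s·k^α = (n + δ)·k.
Rearranging, k^(1−α) = s / (n + δ).
k^0.59 = 0.28 / (0.027 + 0.107) = 0.28 / 0.134 = 2.0896
k* = 2.0896^(1/0.59) ≈ 3.4872
y* = (k*)^α = 3.4872^0.41 ≈ 1.6688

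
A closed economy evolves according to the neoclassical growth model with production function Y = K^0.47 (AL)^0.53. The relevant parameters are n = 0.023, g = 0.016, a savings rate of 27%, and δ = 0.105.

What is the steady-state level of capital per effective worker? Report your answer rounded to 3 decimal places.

Steady state requires s·f(k) = (n + g + δ)·k, i.e. s·k^α = (n + g + δ)·k.
Dividing both sides by k: k^(1−α) = s / (n + g + δ).
k^0.53 = 0.27 / (0.023 + 0.016 + 0.105) = 0.27 / 0.144 = 1.8750
k* = 1.8750^(1/0.53) ≈ 3.2741

k* ≈ 3.274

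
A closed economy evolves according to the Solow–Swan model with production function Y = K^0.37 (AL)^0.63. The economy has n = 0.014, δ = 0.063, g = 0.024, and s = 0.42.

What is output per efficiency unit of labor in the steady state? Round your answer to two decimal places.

In steady state, investment equals break-even investment: s·k^α = (n + g + δ)·k.
Rearranging, k^(1−α) = s / (n + g + δ).
k^0.63 = 0.42 / (0.014 + 0.024 + 0.063) = 0.42 / 0.101 = 4.1584
k* = 4.1584^(1/0.63) ≈ 9.6033
y* = (k*)^α = 9.6033^0.37 ≈ 2.3094

y* ≈ 2.31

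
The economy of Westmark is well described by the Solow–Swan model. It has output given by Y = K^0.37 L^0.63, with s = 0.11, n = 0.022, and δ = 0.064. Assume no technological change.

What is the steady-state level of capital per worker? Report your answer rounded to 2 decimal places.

Steady state requires s·f(k) = (n + δ)·k, i.e. s·k^α = (n + δ)·k.
Dividing both sides by k: k^(1−α) = s / (n + δ).
k^0.63 = 0.11 / (0.022 + 0.064) = 0.11 / 0.086 = 1.2791
k* = 1.2791^(1/0.63) ≈ 1.4781

k* ≈ 1.48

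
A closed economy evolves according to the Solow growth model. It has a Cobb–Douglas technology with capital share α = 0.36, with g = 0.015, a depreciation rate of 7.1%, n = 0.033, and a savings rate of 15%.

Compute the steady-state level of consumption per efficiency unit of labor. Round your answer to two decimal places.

Steady state requires s·f(k) = (n + g + δ)·k, i.e. s·k^α = (n + g + δ)·k.
Dividing both sides by k: k^(1−α) = s / (n + g + δ).
k^0.64 = 0.15 / (0.033 + 0.015 + 0.071) = 0.15 / 0.119 = 1.2605
k* = 1.2605^(1/0.64) ≈ 1.4358
y* = (k*)^α = 1.4358^0.36 ≈ 1.1391
c* = (1 − s)·y* = (1 − 0.15) × 1.1391 ≈ 0.9682

c* ≈ 0.97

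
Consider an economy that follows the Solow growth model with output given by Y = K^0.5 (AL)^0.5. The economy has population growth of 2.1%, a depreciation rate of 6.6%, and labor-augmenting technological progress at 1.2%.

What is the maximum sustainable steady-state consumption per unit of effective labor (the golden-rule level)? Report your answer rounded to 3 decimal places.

c_gold ≈ 2.525

At the golden rule, f'(k) = n + g + δ, so α·k^(α−1) = n + g + δ and k_gold = (α/(n + g + δ))^(1/(1−α)).
k_gold = (0.5/0.099)^(1/0.5) = 5.0505^2 ≈ 25.5076
c_gold = f(k_gold) − (n + g + δ)·k_gold = 5.0505 − 0.099×25.5076 ≈ 2.5252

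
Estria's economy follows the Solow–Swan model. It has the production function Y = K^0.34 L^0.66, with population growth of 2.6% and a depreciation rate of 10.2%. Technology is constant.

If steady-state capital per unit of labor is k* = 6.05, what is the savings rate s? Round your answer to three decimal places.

In steady state, investment equals break-even investment: s·k^α = (n + δ)·k.
So s / (n + δ) = (k*)^(1−α) = 6.05^0.66 = 3.2806.
Therefore s = 3.2806 × (n + δ) = 3.2806 × 0.128 = 0.4199.

s ≈ 0.420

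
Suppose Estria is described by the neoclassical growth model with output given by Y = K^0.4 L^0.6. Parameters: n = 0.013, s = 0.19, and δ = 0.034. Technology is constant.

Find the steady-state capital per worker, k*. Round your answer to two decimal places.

k* = 10.26

At the steady state, Δk = 0, so s·k^α = (n + δ)·k.
Dividing both sides by k: k^(1−α) = s / (n + δ).
k^0.6 = 0.19 / (0.013 + 0.034) = 0.19 / 0.047 = 4.0426
k* = 4.0426^(1/0.6) ≈ 10.2589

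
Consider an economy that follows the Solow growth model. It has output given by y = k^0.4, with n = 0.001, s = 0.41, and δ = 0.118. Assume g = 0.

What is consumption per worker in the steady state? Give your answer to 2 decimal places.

In steady state, investment equals break-even investment: s·k^α = (n + δ)·k.
Dividing both sides by k: k^(1−α) = s / (n + δ).
k^0.6 = 0.41 / (0.001 + 0.118) = 0.41 / 0.119 = 3.4454
k* = 3.4454^(1/0.6) ≈ 7.8596
y* = (k*)^α = 7.8596^0.4 ≈ 2.2812
c* = (1 − s)·y* = (1 − 0.41) × 2.2812 ≈ 1.3459

c* = 1.35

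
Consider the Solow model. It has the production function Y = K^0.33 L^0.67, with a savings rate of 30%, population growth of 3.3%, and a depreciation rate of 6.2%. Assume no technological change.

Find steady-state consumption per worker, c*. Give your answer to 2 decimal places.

c* ≈ 1.23

In steady state, investment equals break-even investment: s·k^α = (n + δ)·k.
Dividing both sides by k: k^(1−α) = s / (n + δ).
k^0.67 = 0.30 / (0.033 + 0.062) = 0.30 / 0.095 = 3.1579
k* = 3.1579^(1/0.67) ≈ 5.5638
y* = (k*)^α = 5.5638^0.33 ≈ 1.7619
c* = (1 − s)·y* = (1 − 0.30) × 1.7619 ≈ 1.2333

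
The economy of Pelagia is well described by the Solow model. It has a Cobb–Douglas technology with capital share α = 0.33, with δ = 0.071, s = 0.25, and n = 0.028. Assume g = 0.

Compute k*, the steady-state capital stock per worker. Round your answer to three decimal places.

Steady state requires s·f(k) = (n + δ)·k, i.e. s·k^α = (n + δ)·k.
Rearranging, k^(1−α) = s / (n + δ).
k^0.67 = 0.25 / (0.028 + 0.071) = 0.25 / 0.099 = 2.5253
k* = 2.5253^(1/0.67) ≈ 3.9854

k* ≈ 3.985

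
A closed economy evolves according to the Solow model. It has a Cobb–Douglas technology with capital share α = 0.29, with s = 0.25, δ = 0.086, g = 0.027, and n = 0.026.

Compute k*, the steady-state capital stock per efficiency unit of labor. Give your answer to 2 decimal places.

Steady state requires s·f(k) = (n + g + δ)·k, i.e. s·k^α = (n + g + δ)·k.
Dividing both sides by k: k^(1−α) = s / (n + g + δ).
k^0.71 = 0.25 / (0.026 + 0.027 + 0.086) = 0.25 / 0.139 = 1.7986
k* = 1.7986^(1/0.71) ≈ 2.2859

k* ≈ 2.29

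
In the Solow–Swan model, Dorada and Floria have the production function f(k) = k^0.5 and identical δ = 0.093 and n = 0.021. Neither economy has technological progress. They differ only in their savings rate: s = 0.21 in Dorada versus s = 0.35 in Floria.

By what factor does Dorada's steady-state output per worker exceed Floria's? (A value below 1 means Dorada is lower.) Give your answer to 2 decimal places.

Steady-state y* = [s/(n + δ)]^(α/(1−α)), so the ratio is [ (s_D/(n + δ)_D) / (s_F/(n + δ)_F) ]^1.
s_D/(n + δ)_D = 0.21/0.114 = 1.8421; s_F/(n + δ)_F = 0.35/0.114 = 3.0702.
Ratio = (1.8421/3.0702)^1 = 0.6000^1 ≈ 0.6000

y*_D / y*_F ≈ 0.60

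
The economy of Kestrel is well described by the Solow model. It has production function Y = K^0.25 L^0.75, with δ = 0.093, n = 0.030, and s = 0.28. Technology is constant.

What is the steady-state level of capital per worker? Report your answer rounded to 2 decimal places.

k* = 2.99

Steady state requires s·f(k) = (n + δ)·k, i.e. s·k^α = (n + δ)·k.
Dividing both sides by k: k^(1−α) = s / (n + δ).
k^0.75 = 0.28 / (0.030 + 0.093) = 0.28 / 0.123 = 2.2764
k* = 2.2764^(1/0.75) ≈ 2.9945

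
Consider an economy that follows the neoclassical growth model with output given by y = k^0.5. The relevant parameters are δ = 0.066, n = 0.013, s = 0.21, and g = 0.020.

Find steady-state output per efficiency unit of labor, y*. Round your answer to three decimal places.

y* ≈ 2.121

At the steady state, Δk = 0, so s·k^α = (n + g + δ)·k.
Dividing both sides by k: k^(1−α) = s / (n + g + δ).
k^0.5 = 0.21 / (0.013 + 0.020 + 0.066) = 0.21 / 0.099 = 2.1212
k* = 2.1212^(1/0.5) ≈ 4.4995
y* = (k*)^α = 4.4995^0.5 ≈ 2.1212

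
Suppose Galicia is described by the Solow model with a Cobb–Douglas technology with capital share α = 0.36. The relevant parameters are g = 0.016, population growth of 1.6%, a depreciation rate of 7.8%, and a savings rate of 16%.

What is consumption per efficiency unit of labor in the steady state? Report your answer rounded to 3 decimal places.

Steady state requires s·f(k) = (n + g + δ)·k, i.e. s·k^α = (n + g + δ)·k.
Rearranging, k^(1−α) = s / (n + g + δ).
k^0.64 = 0.16 / (0.016 + 0.016 + 0.078) = 0.16 / 0.110 = 1.4545
k* = 1.4545^(1/0.64) ≈ 1.7957
y* = (k*)^α = 1.7957^0.36 ≈ 1.2346
c* = (1 − s)·y* = (1 − 0.16) × 1.2346 ≈ 1.0371

c* = 1.037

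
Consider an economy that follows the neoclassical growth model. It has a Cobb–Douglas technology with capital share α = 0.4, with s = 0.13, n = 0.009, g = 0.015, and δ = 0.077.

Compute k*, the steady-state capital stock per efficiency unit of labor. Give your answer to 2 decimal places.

k* ≈ 1.52

In steady state, investment equals break-even investment: s·k^α = (n + g + δ)·k.
Rearranging, k^(1−α) = s / (n + g + δ).
k^0.6 = 0.13 / (0.009 + 0.015 + 0.077) = 0.13 / 0.101 = 1.2871
k* = 1.2871^(1/0.6) ≈ 1.5230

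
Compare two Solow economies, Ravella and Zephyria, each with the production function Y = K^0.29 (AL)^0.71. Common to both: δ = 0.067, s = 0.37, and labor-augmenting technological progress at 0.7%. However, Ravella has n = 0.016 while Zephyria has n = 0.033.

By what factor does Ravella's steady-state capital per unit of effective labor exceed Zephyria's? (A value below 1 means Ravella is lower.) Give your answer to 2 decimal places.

Steady-state k* = [s/(n + g + δ)]^(1/(1−α)), so the ratio is [ (s_R/(n + g + δ)_R) / (s_Z/(n + g + δ)_Z) ]^1.4085.
s_R/(n + g + δ)_R = 0.37/0.090 = 4.1111; s_Z/(n + g + δ)_Z = 0.37/0.107 = 3.4579.
Ratio = (4.1111/3.4579)^1.4085 = 1.1889^1.4085 ≈ 1.2760

ratio ≈ 1.28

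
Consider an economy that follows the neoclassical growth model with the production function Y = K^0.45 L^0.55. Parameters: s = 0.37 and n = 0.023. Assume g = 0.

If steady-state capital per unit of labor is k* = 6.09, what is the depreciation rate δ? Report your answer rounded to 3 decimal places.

In steady state, investment equals break-even investment: s·k^α = (n + δ)·k.
So s / (n + δ) = (k*)^(1−α) = 6.09^0.55 = 2.7011.
Therefore n + δ = s / 2.7011 = 0.37 / 2.7011 = 0.1370, so δ = 0.1370 − 0.023 = 0.1140.

δ ≈ 0.114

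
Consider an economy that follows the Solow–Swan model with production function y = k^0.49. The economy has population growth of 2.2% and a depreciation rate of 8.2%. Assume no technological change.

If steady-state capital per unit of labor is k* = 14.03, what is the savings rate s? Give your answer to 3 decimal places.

Steady state requires s·f(k) = (n + δ)·k, i.e. s·k^α = (n + δ)·k.
So s / (n + δ) = (k*)^(1−α) = 14.03^0.51 = 3.8459.
Therefore s = 3.8459 × (n + δ) = 3.8459 × 0.104 = 0.4000.

s ≈ 0.400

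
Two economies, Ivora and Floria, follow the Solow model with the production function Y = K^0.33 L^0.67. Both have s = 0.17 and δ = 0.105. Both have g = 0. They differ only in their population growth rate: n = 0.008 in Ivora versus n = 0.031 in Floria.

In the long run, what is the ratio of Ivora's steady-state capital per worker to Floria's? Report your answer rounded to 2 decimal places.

ratio ≈ 1.32

Steady-state k* = [s/(n + δ)]^(1/(1−α)), so the ratio is [ (s_I/(n + δ)_I) / (s_F/(n + δ)_F) ]^1.4925.
s_I/(n + δ)_I = 0.17/0.113 = 1.5044; s_F/(n + δ)_F = 0.17/0.136 = 1.2500.
Ratio = (1.5044/1.2500)^1.4925 = 1.2035^1.4925 ≈ 1.3185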